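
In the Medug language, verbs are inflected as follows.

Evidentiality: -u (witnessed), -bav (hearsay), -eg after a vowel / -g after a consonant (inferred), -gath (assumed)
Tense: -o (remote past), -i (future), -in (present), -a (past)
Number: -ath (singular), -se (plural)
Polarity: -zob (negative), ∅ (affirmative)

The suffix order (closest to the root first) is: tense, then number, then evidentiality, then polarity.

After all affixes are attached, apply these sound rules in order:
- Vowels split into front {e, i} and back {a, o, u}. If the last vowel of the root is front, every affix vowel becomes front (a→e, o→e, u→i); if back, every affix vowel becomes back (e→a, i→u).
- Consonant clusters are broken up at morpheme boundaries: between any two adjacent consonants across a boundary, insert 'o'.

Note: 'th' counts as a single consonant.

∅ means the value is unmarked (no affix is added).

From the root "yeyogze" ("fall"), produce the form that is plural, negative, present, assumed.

yeyogzeinosegethozeb

Attach tense present -in → yeyogzein.
Attach number plural -se → yeyogzeinse.
Attach evidentiality assumed -gath → yeyogzeinsegath.
Attach polarity negative -zob → yeyogzeinsegathzob.
Apply vowel harmony: yeyogzeinsegathzob → yeyogzeinsegethzeb.
Apply epenthesis: yeyogzeinsegethzeb → yeyogzeinosegethozeb.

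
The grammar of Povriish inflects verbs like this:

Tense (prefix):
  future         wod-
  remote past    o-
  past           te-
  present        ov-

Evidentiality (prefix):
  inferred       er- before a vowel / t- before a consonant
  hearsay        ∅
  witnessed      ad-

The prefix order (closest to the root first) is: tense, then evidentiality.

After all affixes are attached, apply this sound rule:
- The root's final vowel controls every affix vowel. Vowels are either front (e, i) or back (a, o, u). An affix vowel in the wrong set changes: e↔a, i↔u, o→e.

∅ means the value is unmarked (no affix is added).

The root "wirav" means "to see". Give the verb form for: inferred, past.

ttawirav

Attach tense past te- → tewirav.
Attach evidentiality inferred t- (before consonant 't') → ttewirav.
Apply vowel harmony: ttewirav → ttawirav.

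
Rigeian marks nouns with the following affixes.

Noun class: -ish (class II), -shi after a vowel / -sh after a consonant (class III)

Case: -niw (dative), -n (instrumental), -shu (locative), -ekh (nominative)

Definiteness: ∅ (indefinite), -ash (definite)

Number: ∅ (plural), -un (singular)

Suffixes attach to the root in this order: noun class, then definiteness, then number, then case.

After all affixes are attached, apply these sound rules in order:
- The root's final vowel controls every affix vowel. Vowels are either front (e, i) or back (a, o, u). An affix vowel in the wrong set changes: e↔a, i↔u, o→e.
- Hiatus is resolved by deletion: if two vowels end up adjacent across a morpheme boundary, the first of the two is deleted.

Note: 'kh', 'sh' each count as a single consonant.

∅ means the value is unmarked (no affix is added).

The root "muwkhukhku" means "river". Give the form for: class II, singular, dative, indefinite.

muwkhukhkushunnuw

Attach noun class class II -ish → muwkhukhkuish.
definiteness = indefinite: zero marking, form stays muwkhukhkuish.
Attach number singular -un → muwkhukhkuishun.
Attach case dative -niw → muwkhukhkuishunniw.
Apply vowel harmony: muwkhukhkuishunniw → muwkhukhkuushunnuw.
Apply vowel deletion: muwkhukhkuushunnuw → muwkhukhkushunnuw.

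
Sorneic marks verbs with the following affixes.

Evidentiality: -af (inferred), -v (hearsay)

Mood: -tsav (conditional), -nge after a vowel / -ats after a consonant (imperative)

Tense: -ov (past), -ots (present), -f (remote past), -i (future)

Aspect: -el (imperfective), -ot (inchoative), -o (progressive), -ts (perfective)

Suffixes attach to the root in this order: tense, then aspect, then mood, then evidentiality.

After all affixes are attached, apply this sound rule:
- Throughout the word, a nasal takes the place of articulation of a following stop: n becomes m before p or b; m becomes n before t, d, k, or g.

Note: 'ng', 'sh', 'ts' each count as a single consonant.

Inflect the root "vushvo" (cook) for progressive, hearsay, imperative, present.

vushvootsongev

Attach tense present -ots → vushvoots.
Attach aspect progressive -o → vushvootso.
Attach mood imperative -nge (after vowel 'o') → vushvootsonge.
Attach evidentiality hearsay -v → vushvootsongev.
Nasal assimilation: no change.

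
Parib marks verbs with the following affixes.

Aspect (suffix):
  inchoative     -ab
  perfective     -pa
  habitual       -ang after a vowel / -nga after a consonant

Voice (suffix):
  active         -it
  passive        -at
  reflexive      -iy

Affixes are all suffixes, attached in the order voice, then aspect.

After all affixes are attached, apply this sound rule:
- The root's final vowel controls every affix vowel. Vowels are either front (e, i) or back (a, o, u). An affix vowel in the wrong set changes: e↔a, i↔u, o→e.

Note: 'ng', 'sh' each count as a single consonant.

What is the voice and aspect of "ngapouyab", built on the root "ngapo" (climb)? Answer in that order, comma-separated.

reflexive, inchoative

Segment: ngapo-iy-ab.
voice: -iy → reflexive.
aspect: -ab → inchoative.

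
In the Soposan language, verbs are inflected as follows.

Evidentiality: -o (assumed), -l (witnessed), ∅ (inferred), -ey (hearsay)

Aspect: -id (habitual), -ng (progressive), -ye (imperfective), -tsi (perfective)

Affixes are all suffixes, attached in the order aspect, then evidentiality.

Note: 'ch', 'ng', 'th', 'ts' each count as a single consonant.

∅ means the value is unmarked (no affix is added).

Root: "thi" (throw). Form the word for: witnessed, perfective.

Attach aspect perfective -tsi → thitsi.
Attach evidentiality witnessed -l → thitsil.

thitsil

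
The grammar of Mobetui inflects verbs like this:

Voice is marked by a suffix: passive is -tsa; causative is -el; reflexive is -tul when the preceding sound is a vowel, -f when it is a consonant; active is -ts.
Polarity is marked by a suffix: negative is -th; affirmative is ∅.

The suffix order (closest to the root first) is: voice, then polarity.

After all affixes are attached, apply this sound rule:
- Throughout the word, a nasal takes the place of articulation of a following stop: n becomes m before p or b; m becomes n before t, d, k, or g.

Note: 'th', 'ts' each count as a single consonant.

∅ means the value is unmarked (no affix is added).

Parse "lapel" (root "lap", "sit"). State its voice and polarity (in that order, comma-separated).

causative, affirmative

Segment: lap-el.
voice: -el → causative.
polarity: ∅ → affirmative.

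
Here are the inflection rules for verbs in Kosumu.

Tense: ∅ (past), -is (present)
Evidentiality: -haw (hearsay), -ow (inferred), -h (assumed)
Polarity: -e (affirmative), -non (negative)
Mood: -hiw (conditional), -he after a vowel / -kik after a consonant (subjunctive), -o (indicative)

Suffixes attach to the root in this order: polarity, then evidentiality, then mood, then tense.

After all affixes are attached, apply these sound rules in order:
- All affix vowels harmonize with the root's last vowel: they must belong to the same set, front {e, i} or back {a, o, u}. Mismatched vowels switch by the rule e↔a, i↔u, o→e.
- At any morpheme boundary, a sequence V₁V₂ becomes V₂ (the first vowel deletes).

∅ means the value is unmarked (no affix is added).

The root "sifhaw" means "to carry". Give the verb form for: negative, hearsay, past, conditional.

Attach polarity negative -non → sifhawnon.
Attach evidentiality hearsay -haw → sifhawnonhaw.
Attach mood conditional -hiw → sifhawnonhawhiw.
tense = past: zero marking, form stays sifhawnonhawhiw.
Apply vowel harmony: sifhawnonhawhiw → sifhawnonhawhuw.
Vowel deletion: no change.

sifhawnonhawhuw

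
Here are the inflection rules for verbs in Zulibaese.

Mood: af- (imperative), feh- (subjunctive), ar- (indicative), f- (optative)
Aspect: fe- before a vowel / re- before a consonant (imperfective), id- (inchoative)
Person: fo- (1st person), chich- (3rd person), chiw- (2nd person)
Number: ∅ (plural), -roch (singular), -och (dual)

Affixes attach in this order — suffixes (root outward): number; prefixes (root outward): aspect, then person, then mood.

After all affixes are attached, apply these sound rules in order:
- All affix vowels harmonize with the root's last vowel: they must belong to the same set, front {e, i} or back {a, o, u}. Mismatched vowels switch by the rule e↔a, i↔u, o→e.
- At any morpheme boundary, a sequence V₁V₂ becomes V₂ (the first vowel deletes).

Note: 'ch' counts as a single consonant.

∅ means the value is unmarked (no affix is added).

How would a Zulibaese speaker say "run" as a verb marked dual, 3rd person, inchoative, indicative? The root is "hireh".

Attach aspect inchoative id- → idhireh.
Attach number dual -och → idhirehoch.
Attach person 3rd person chich- → chichidhirehoch.
Attach mood indicative ar- → archichidhirehoch.
Apply vowel harmony: archichidhirehoch → erchichidhirehech.
Vowel deletion: no change.

erchichidhirehech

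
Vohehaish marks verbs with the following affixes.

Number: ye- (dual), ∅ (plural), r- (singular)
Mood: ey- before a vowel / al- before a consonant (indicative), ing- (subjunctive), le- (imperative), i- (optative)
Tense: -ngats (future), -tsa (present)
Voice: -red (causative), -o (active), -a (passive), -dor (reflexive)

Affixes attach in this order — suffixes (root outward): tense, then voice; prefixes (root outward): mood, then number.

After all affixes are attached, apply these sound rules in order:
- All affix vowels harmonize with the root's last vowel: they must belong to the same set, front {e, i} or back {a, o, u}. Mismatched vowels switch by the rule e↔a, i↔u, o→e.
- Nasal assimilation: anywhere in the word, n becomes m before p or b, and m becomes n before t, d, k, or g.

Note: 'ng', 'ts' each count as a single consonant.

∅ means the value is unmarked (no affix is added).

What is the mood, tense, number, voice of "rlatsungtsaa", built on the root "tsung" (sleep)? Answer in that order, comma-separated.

imperative, present, singular, passive

Segment: r-le-tsung-tsa-a.
mood: le- → imperative.
tense: -tsa → present.
number: r- → singular.
voice: -a → passive.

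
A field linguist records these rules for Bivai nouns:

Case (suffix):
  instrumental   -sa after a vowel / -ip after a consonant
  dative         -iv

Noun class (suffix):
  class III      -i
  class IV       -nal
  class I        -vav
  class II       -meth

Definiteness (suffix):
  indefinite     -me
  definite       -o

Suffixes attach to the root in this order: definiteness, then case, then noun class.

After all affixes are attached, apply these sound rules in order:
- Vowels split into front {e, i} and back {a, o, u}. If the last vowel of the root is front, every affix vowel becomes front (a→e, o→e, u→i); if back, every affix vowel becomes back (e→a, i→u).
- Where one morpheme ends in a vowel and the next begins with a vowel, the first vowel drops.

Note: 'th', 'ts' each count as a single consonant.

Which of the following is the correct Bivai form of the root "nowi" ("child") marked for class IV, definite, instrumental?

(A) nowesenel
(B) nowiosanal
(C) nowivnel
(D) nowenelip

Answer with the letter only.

Attach definiteness definite -o → nowio.
Attach case instrumental -sa (after vowel 'o') → nowiosa.
Attach noun class class IV -nal → nowiosanal.
Apply vowel harmony: nowiosanal → nowiesenel.
Apply vowel deletion: nowiesenel → nowesenel.
So the correct form is nowesenel, option (A).
(D) nowenelip is wrong: it has the affixes in the wrong order.
(B) nowiosanal is wrong: it fails to apply the sound rule(s).
(C) nowivnel is wrong: it uses dative instead of instrumental for case.

A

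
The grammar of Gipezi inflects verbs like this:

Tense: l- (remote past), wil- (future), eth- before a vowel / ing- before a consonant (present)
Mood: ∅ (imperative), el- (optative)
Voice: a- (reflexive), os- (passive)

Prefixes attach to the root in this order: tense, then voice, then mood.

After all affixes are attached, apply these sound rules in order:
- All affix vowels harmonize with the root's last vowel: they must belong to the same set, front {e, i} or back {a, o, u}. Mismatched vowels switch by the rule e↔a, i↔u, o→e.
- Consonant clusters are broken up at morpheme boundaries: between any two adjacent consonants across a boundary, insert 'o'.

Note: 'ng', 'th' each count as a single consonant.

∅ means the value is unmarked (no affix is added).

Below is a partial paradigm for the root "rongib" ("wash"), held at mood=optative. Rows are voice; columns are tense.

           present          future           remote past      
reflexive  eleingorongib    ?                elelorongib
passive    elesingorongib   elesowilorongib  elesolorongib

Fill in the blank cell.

Attach tense future wil- → wilrongib.
Attach voice reflexive a- → awilrongib.
Attach mood optative el- → elawilrongib.
Apply vowel harmony: elawilrongib → elewilrongib.
Apply epenthesis: elewilrongib → elewilorongib.

elewilorongib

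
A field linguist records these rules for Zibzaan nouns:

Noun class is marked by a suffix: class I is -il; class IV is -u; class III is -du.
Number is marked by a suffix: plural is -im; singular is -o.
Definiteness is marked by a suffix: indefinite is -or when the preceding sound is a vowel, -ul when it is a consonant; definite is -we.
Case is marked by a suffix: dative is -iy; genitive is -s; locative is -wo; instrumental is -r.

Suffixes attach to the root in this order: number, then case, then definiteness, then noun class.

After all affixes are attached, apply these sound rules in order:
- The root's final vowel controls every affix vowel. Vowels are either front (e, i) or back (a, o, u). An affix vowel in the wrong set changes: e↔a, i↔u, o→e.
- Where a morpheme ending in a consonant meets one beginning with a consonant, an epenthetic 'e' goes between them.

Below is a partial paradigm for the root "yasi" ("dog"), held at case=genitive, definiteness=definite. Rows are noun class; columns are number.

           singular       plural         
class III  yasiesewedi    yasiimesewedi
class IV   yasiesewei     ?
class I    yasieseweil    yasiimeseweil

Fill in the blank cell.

Attach number plural -im → yasiim.
Attach case genitive -s → yasiims.
Attach definiteness definite -we → yasiimswe.
Attach noun class class IV -u → yasiimsweu.
Apply vowel harmony: yasiimsweu → yasiimswei.
Apply epenthesis: yasiimswei → yasiimesewei.

yasiimesewei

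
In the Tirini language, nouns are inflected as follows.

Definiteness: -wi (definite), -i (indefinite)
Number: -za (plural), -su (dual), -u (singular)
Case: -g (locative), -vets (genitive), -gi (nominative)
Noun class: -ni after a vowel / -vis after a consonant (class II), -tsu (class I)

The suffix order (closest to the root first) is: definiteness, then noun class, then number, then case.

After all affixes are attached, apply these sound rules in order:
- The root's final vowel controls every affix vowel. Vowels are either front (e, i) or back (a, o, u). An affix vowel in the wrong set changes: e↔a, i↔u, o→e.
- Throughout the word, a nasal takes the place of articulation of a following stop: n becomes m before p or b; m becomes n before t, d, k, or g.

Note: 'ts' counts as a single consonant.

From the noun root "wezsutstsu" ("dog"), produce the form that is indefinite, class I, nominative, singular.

Attach definiteness indefinite -i → wezsutstsui.
Attach noun class class I -tsu → wezsutstsuitsu.
Attach number singular -u → wezsutstsuitsuu.
Attach case nominative -gi → wezsutstsuitsuugi.
Apply vowel harmony: wezsutstsuitsuugi → wezsutstsuutsuugu.
Nasal assimilation: no change.

wezsutstsuutsuugu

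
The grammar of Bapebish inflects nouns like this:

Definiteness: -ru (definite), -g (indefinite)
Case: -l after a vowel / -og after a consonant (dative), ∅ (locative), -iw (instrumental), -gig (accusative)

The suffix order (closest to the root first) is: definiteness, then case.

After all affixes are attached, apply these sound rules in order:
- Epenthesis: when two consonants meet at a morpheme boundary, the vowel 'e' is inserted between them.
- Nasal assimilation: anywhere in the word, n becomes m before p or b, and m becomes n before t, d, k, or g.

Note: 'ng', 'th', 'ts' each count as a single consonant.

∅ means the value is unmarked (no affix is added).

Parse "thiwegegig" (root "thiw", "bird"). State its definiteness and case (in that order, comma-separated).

indefinite, accusative

Segment: thiw-g-gig.
definiteness: -g → indefinite.
case: -gig → accusative.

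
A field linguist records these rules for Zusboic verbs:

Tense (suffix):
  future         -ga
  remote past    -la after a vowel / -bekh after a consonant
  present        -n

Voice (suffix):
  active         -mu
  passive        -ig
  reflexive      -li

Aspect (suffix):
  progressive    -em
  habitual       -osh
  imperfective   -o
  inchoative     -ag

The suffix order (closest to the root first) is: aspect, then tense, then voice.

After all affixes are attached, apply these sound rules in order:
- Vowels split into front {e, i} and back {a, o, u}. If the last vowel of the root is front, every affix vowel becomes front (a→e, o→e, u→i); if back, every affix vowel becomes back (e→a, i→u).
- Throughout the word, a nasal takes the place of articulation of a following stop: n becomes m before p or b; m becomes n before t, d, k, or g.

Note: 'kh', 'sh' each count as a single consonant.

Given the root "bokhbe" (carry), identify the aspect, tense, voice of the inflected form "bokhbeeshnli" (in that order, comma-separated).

Segment: bokhbe-osh-n-li.
aspect: -osh → habitual.
tense: -n → present.
voice: -li → reflexive.

habitual, present, reflexive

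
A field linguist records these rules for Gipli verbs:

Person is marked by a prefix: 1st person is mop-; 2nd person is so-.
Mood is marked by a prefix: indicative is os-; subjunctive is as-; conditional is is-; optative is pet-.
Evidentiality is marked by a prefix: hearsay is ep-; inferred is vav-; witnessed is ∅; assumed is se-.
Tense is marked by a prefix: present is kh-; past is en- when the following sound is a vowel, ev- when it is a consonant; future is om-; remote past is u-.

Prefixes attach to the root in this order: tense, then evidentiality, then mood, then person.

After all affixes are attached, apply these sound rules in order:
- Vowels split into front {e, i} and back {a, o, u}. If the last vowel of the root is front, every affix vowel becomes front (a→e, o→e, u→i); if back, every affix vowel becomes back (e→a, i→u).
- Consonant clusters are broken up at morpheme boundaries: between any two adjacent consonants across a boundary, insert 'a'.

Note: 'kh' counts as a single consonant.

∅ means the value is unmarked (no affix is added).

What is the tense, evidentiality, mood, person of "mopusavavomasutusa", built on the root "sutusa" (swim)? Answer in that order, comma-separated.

future, inferred, conditional, 1st person

Segment: mop-is-vav-om-sutusa.
tense: om- → future.
evidentiality: vav- → inferred.
mood: is- → conditional.
person: mop- → 1st person.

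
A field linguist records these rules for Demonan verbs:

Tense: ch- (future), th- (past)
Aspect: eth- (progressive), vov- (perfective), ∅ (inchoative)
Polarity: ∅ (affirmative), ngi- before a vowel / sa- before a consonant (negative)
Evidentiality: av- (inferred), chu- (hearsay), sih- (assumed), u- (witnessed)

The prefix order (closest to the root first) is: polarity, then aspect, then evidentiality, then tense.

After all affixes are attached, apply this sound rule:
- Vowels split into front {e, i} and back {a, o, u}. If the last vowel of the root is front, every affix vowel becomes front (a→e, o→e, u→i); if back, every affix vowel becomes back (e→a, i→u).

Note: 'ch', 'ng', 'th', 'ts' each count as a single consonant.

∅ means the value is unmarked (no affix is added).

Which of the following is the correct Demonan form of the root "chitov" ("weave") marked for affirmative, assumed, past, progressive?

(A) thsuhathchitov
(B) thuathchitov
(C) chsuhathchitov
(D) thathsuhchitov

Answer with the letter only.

polarity = affirmative: zero marking, form stays chitov.
Attach aspect progressive eth- → ethchitov.
Attach evidentiality assumed sih- → sihethchitov.
Attach tense past th- → thsihethchitov.
Apply vowel harmony: thsihethchitov → thsuhathchitov.
So the correct form is thsuhathchitov, option (A).
(C) chsuhathchitov is wrong: it uses future instead of past for tense.
(D) thathsuhchitov is wrong: it has the affixes in the wrong order.
(B) thuathchitov is wrong: it uses witnessed instead of assumed for evidentiality.

A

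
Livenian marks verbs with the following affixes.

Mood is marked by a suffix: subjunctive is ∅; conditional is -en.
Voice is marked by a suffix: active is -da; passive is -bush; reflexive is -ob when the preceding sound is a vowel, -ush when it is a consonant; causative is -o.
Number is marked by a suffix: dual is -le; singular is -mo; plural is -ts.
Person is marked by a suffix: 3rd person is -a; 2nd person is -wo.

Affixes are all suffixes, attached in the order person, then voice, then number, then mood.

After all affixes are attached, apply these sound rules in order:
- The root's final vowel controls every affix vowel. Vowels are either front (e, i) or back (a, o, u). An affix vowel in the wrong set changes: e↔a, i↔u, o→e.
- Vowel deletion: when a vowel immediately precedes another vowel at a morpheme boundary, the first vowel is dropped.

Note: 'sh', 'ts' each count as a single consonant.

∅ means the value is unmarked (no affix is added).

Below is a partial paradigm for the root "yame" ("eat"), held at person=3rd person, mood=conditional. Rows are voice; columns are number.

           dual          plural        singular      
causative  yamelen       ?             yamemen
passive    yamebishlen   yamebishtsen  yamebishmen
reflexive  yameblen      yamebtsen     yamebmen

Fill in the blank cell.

yametsen

Attach person 3rd person -a → yamea.
Attach voice causative -o → yameao.
Attach number plural -ts → yameaots.
Attach mood conditional -en → yameaotsen.
Apply vowel harmony: yameaotsen → yameeetsen.
Apply vowel deletion: yameeetsen → yametsen.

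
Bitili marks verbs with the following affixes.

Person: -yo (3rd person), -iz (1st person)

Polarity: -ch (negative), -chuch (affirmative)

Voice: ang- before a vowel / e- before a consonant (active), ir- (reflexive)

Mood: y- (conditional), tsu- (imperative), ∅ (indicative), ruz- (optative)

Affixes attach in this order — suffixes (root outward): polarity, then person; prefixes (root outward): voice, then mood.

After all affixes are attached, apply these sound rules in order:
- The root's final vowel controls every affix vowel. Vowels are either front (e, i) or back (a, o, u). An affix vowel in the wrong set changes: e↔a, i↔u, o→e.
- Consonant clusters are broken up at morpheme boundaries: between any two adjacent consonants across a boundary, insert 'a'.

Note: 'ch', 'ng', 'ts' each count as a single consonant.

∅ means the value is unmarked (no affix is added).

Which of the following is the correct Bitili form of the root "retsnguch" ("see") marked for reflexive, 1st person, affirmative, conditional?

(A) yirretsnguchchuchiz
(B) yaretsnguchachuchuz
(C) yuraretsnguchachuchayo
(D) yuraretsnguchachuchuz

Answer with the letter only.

D

Attach voice reflexive ir- → irretsnguch.
Attach polarity affirmative -chuch → irretsnguchchuch.
Attach mood conditional y- → yirretsnguchchuch.
Attach person 1st person -iz → yirretsnguchchuchiz.
Apply vowel harmony: yirretsnguchchuchiz → yurretsnguchchuchuz.
Apply epenthesis: yurretsnguchchuchuz → yuraretsnguchachuchuz.
So the correct form is yuraretsnguchachuchuz, option (D).
(A) yirretsnguchchuchiz is wrong: it fails to apply the sound rule(s).
(B) yaretsnguchachuchuz is wrong: it uses active instead of reflexive for voice.
(C) yuraretsnguchachuchayo is wrong: it uses 3rd person instead of 1st person for person.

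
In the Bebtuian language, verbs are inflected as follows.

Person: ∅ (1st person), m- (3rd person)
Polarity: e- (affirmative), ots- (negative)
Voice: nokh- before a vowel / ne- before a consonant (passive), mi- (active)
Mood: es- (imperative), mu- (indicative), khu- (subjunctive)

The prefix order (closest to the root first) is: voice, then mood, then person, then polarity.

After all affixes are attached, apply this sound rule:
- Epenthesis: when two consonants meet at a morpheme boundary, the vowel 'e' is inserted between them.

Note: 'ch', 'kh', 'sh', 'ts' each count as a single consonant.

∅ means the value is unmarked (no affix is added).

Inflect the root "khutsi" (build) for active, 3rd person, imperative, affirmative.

Attach voice active mi- → mikhutsi.
Attach mood imperative es- → esmikhutsi.
Attach person 3rd person m- → mesmikhutsi.
Attach polarity affirmative e- → emesmikhutsi.
Apply epenthesis: emesmikhutsi → emesemikhutsi.

emesemikhutsi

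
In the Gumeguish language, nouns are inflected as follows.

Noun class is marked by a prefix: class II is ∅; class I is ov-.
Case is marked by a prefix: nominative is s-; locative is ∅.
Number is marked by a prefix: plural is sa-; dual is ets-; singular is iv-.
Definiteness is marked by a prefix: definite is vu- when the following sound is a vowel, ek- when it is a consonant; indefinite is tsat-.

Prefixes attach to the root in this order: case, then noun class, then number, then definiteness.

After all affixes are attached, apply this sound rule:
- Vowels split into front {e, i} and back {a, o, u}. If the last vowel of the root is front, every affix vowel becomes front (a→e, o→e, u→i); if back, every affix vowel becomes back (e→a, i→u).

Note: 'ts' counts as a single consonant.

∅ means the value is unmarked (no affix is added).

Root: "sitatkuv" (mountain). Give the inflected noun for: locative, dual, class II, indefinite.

tsatatssitatkuv

case = locative: zero marking, form stays sitatkuv.
noun class = class II: zero marking, form stays sitatkuv.
Attach number dual ets- → etssitatkuv.
Attach definiteness indefinite tsat- → tsatetssitatkuv.
Apply vowel harmony: tsatetssitatkuv → tsatatssitatkuv.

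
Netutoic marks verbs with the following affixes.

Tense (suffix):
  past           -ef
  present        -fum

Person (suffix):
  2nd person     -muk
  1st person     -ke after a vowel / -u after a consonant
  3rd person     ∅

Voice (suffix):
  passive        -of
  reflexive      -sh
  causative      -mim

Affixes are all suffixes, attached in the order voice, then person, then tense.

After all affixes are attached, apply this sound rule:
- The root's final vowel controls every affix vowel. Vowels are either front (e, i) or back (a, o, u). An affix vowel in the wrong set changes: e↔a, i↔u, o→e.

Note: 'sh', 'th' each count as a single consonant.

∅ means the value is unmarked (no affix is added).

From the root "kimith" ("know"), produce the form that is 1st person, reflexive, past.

kimithshief

Attach voice reflexive -sh → kimithsh.
Attach person 1st person -u (after consonant 'sh') → kimithshu.
Attach tense past -ef → kimithshuef.
Apply vowel harmony: kimithshuef → kimithshief.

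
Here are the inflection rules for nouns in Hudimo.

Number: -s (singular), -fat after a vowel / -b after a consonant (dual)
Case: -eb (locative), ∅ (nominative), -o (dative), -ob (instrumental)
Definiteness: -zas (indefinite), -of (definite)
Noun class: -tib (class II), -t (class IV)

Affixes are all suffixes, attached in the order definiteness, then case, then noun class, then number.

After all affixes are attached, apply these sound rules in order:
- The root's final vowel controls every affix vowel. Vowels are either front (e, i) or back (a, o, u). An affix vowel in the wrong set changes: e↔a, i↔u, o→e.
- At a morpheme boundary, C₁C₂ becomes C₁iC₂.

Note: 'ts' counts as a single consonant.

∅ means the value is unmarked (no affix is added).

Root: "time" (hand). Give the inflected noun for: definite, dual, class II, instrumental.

timeefebitibib

Attach definiteness definite -of → timeof.
Attach case instrumental -ob → timeofob.
Attach noun class class II -tib → timeofobtib.
Attach number dual -b (after consonant 'b') → timeofobtibb.
Apply vowel harmony: timeofobtibb → timeefebtibb.
Apply epenthesis: timeefebtibb → timeefebitibib.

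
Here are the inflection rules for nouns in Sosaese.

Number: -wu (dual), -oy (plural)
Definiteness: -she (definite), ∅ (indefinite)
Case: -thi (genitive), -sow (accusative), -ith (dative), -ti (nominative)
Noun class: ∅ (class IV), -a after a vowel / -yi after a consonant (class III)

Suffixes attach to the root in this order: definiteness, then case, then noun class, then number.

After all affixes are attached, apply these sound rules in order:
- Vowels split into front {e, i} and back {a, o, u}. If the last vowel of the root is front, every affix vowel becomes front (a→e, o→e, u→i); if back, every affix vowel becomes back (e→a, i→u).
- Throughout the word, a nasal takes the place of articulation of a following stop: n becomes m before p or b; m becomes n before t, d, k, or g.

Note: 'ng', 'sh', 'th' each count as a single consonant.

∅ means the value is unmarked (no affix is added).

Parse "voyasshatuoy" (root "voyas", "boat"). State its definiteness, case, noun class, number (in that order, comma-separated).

definite, nominative, class IV, plural

Segment: voyas-she-ti-oy.
definiteness: -she → definite.
case: -ti → nominative.
noun class: ∅ → class IV.
number: -oy → plural.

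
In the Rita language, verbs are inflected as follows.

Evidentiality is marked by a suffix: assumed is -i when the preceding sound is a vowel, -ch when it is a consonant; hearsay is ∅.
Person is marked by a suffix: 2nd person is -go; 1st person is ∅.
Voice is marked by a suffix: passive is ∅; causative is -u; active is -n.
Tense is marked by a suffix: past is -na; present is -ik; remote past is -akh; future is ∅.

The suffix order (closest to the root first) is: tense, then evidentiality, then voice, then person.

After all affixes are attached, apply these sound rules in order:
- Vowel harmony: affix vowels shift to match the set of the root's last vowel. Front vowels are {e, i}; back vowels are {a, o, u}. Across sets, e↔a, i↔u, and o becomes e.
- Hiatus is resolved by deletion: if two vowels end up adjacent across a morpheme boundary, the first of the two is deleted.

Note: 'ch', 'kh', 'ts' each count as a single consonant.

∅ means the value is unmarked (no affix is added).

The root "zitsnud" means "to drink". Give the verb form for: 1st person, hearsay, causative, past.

Attach tense past -na → zitsnudna.
evidentiality = hearsay: zero marking, form stays zitsnudna.
Attach voice causative -u → zitsnudnau.
person = 1st person: zero marking, form stays zitsnudnau.
Vowel harmony: no change.
Apply vowel deletion: zitsnudnau → zitsnudnu.

zitsnudnu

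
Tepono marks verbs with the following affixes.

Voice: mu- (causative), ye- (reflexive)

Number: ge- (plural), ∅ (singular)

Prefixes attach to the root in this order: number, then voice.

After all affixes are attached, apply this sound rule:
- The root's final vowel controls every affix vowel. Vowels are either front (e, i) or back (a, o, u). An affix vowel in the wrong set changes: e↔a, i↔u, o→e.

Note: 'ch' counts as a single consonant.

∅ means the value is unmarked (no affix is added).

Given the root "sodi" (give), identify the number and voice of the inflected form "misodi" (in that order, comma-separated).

Segment: mu-sodi.
number: ∅ → singular.
voice: mu- → causative.

singular, causative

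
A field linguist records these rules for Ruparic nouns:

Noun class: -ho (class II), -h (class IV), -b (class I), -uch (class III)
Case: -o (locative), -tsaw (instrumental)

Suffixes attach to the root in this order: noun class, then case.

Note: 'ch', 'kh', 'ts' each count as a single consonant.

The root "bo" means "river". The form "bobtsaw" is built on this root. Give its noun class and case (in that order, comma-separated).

class I, instrumental

Segment: bo-b-tsaw.
noun class: -b → class I.
case: -tsaw → instrumental.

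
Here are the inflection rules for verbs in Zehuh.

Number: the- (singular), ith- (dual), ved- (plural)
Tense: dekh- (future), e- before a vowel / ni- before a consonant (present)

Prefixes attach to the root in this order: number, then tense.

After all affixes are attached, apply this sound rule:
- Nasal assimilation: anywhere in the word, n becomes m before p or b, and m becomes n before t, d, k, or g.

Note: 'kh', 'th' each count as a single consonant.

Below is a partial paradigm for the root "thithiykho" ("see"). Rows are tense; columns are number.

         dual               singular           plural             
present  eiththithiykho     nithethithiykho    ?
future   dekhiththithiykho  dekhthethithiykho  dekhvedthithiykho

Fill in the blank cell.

Attach number plural ved- → vedthithiykho.
Attach tense present ni- (before consonant 'v') → nivedthithiykho.
Nasal assimilation: no change.

nivedthithiykho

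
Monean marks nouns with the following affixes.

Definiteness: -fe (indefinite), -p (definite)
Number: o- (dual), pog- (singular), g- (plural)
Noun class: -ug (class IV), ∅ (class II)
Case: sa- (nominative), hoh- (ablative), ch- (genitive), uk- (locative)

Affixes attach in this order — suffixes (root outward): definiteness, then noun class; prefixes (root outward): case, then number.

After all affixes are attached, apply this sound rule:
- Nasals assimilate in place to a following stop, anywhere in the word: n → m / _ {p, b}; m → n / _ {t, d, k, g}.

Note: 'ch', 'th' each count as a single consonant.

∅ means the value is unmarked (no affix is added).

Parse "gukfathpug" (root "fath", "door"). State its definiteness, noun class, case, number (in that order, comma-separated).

Segment: g-uk-fath-p-ug.
definiteness: -p → definite.
noun class: -ug → class IV.
case: uk- → locative.
number: g- → plural.

definite, class IV, locative, plural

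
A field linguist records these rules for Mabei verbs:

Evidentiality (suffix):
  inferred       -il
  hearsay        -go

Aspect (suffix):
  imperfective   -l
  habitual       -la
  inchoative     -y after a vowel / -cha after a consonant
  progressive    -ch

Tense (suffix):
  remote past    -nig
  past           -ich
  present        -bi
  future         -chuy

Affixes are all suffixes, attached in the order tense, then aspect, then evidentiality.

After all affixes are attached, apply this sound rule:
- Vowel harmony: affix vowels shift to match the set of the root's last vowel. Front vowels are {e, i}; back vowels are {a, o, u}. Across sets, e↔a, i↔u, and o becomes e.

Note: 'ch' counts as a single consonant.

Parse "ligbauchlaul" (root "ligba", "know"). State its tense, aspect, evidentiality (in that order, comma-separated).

Segment: ligba-ich-la-il.
tense: -ich → past.
aspect: -la → habitual.
evidentiality: -il → inferred.

past, habitual, inferred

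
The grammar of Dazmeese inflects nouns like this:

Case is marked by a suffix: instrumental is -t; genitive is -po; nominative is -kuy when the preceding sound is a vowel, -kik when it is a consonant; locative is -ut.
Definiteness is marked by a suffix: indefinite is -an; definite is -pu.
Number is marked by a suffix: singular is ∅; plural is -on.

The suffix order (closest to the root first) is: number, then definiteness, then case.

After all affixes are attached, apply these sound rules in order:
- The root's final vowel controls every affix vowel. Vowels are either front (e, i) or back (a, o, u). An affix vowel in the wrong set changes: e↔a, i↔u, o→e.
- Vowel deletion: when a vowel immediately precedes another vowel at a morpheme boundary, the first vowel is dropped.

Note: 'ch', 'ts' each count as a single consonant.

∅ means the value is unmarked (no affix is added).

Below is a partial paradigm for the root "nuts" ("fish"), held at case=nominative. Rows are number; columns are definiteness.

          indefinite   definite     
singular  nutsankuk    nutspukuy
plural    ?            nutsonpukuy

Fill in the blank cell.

nutsonankuk

Attach number plural -on → nutson.
Attach definiteness indefinite -an → nutsonan.
Attach case nominative -kik (after consonant 'n') → nutsonankik.
Apply vowel harmony: nutsonankik → nutsonankuk.
Vowel deletion: no change.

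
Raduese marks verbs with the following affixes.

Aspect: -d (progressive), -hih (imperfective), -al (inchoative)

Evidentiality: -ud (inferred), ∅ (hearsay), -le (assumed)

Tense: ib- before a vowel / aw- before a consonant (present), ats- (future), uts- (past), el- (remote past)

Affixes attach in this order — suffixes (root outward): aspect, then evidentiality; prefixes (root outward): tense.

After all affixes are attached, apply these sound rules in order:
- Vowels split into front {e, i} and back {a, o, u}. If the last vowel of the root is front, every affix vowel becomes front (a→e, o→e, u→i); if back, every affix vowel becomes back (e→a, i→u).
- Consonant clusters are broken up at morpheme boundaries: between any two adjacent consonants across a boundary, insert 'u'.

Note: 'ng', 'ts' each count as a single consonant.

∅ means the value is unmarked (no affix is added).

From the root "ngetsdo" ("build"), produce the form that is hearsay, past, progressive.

utsungetsdod

Attach tense past uts- → utsngetsdo.
Attach aspect progressive -d → utsngetsdod.
evidentiality = hearsay: zero marking, form stays utsngetsdod.
Vowel harmony: no change.
Apply epenthesis: utsngetsdod → utsungetsdod.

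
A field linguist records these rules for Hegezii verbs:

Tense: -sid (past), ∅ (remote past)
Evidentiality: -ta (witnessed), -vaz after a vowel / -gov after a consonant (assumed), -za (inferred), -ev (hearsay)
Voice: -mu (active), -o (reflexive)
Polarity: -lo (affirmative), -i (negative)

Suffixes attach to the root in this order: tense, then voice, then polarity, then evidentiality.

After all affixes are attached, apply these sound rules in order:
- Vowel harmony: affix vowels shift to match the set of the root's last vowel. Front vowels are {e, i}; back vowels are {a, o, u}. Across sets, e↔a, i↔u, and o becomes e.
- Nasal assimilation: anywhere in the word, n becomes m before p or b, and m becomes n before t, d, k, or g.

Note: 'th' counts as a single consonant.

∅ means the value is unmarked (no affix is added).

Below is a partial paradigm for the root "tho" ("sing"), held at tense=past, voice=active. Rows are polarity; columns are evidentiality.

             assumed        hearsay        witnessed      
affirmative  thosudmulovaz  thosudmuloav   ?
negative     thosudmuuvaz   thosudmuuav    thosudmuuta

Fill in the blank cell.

thosudmulota

Attach tense past -sid → thosid.
Attach voice active -mu → thosidmu.
Attach polarity affirmative -lo → thosidmulo.
Attach evidentiality witnessed -ta → thosidmulota.
Apply vowel harmony: thosidmulota → thosudmulota.
Nasal assimilation: no change.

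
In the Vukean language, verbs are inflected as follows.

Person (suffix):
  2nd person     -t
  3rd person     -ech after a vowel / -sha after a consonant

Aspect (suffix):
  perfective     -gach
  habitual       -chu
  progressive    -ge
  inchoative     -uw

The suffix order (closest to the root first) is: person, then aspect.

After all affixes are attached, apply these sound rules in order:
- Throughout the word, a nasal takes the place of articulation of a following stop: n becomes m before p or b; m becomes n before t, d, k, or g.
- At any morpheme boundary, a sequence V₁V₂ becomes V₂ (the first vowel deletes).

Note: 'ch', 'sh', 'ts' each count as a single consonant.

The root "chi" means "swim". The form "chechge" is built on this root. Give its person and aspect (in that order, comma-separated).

Segment: chi-ech-ge.
person: -ech/sha → 3rd person.
aspect: -ge → progressive.

3rd person, progressive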